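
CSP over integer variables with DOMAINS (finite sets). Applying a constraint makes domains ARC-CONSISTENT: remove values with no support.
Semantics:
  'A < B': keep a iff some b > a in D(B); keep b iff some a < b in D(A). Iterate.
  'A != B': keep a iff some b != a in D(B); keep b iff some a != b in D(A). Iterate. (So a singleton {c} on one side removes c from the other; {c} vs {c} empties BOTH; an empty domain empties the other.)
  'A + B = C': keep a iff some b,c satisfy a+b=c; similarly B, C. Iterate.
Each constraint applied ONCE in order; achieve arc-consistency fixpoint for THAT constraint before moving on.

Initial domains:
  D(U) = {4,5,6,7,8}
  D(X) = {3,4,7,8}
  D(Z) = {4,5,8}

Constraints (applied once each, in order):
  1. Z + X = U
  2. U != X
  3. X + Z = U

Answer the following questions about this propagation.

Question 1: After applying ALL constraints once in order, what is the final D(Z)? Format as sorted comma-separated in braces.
Answer: {4,5}

Derivation:
Constraint 1 (Z + X = U) on D(Z)={4,5,8} D(X)={3,4,7,8} D(U)={4,5,6,7,8}: Z {4,5,8}->{4,5}; X {3,4,7,8}->{3,4}; U {4,5,6,7,8}->{7,8}
Constraint 2 (U != X) on D(U)={7,8} D(X)={3,4}: no change
Constraint 3 (X + Z = U) on D(X)={3,4} D(Z)={4,5} D(U)={7,8}: no change
So after all 3 constraints: D(Z) = {4,5}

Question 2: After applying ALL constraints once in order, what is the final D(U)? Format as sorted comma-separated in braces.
Constraint 1 (Z + X = U) on D(Z)={4,5,8} D(X)={3,4,7,8} D(U)={4,5,6,7,8}: Z {4,5,8}->{4,5}; X {3,4,7,8}->{3,4}; U {4,5,6,7,8}->{7,8}
Constraint 2 (U != X) on D(U)={7,8} D(X)={3,4}: no change
Constraint 3 (X + Z = U) on D(X)={3,4} D(Z)={4,5} D(U)={7,8}: no change
So after all 3 constraints: D(U) = {7,8}

Answer: {7,8}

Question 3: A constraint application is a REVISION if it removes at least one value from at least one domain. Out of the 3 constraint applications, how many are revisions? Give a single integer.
Answer: 1

Derivation:
Constraint 1 (Z + X = U) on D(Z)={4,5,8} D(X)={3,4,7,8} D(U)={4,5,6,7,8}: Z {4,5,8}->{4,5}; X {3,4,7,8}->{3,4}; U {4,5,6,7,8}->{7,8} => REVISION
Constraint 2 (U != X) on D(U)={7,8} D(X)={3,4}: no change => not a revision
Constraint 3 (X + Z = U) on D(X)={3,4} D(Z)={4,5} D(U)={7,8}: no change => not a revision
Total revisions = 1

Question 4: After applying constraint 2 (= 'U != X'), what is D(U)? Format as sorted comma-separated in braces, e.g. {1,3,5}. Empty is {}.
Constraint 1 (Z + X = U) on D(Z)={4,5,8} D(X)={3,4,7,8} D(U)={4,5,6,7,8}: Z {4,5,8}->{4,5}; X {3,4,7,8}->{3,4}; U {4,5,6,7,8}->{7,8}
Constraint 2 (U != X) on D(U)={7,8} D(X)={3,4}: no change
So after constraint 2: D(U) = {7,8}

Answer: {7,8}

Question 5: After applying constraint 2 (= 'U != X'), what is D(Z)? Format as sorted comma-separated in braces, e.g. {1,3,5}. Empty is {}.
Answer: {4,5}

Derivation:
Constraint 1 (Z + X = U) on D(Z)={4,5,8} D(X)={3,4,7,8} D(U)={4,5,6,7,8}: Z {4,5,8}->{4,5}; X {3,4,7,8}->{3,4}; U {4,5,6,7,8}->{7,8}
Constraint 2 (U != X) on D(U)={7,8} D(X)={3,4}: no change
So after constraint 2: D(Z) = {4,5}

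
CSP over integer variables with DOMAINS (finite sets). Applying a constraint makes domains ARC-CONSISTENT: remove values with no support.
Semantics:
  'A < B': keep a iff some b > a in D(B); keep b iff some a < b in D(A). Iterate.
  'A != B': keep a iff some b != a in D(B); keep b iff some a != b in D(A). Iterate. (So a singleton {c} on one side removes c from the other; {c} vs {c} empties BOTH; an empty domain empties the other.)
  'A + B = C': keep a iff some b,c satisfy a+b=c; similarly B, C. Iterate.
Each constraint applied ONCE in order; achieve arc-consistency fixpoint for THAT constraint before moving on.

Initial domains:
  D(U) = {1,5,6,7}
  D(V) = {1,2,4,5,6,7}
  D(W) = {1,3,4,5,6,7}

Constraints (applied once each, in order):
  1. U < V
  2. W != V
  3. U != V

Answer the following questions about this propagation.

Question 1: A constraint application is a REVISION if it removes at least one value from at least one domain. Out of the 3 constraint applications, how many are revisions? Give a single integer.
Answer: 1

Derivation:
Constraint 1 (U < V) on D(U)={1,5,6,7} D(V)={1,2,4,5,6,7}: U {1,5,6,7}->{1,5,6}; V {1,2,4,5,6,7}->{2,4,5,6,7} => REVISION
Constraint 2 (W != V) on D(W)={1,3,4,5,6,7} D(V)={2,4,5,6,7}: no change => not a revision
Constraint 3 (U != V) on D(U)={1,5,6} D(V)={2,4,5,6,7}: no change => not a revision
Total revisions = 1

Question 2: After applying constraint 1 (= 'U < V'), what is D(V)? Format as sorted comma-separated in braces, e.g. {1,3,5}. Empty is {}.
Constraint 1 (U < V) on D(U)={1,5,6,7} D(V)={1,2,4,5,6,7}: U {1,5,6,7}->{1,5,6}; V {1,2,4,5,6,7}->{2,4,5,6,7}
So after constraint 1: D(V) = {2,4,5,6,7}

Answer: {2,4,5,6,7}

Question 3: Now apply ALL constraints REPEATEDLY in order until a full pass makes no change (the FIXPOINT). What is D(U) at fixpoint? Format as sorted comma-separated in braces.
Answer: {1,5,6}

Derivation:
pass 0 (initial): D(U)={1,5,6,7}
pass 1: U {1,5,6,7}->{1,5,6}; V {1,2,4,5,6,7}->{2,4,5,6,7}
pass 2: no change
Fixpoint after 2 passes: D(U) = {1,5,6}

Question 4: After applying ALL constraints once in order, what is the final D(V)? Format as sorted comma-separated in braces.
Answer: {2,4,5,6,7}

Derivation:
Constraint 1 (U < V) on D(U)={1,5,6,7} D(V)={1,2,4,5,6,7}: U {1,5,6,7}->{1,5,6}; V {1,2,4,5,6,7}->{2,4,5,6,7}
Constraint 2 (W != V) on D(W)={1,3,4,5,6,7} D(V)={2,4,5,6,7}: no change
Constraint 3 (U != V) on D(U)={1,5,6} D(V)={2,4,5,6,7}: no change
So after all 3 constraints: D(V) = {2,4,5,6,7}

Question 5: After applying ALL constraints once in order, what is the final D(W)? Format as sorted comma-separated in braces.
Constraint 1 (U < V) on D(U)={1,5,6,7} D(V)={1,2,4,5,6,7}: U {1,5,6,7}->{1,5,6}; V {1,2,4,5,6,7}->{2,4,5,6,7}
Constraint 2 (W != V) on D(W)={1,3,4,5,6,7} D(V)={2,4,5,6,7}: no change
Constraint 3 (U != V) on D(U)={1,5,6} D(V)={2,4,5,6,7}: no change
So after all 3 constraints: D(W) = {1,3,4,5,6,7}

Answer: {1,3,4,5,6,7}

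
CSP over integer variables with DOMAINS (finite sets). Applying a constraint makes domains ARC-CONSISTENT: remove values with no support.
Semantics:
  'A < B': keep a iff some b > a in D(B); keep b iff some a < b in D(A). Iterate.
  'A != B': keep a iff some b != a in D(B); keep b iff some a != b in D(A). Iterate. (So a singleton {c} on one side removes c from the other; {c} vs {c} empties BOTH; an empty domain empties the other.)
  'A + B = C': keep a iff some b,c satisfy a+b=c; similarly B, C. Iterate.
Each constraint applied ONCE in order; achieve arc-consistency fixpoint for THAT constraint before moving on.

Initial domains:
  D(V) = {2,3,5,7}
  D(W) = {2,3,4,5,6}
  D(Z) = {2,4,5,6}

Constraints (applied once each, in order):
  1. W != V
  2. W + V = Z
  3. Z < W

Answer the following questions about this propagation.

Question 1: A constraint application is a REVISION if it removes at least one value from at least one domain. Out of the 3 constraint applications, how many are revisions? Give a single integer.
Constraint 1 (W != V) on D(W)={2,3,4,5,6} D(V)={2,3,5,7}: no change => not a revision
Constraint 2 (W + V = Z) on D(W)={2,3,4,5,6} D(V)={2,3,5,7} D(Z)={2,4,5,6}: W {2,3,4,5,6}->{2,3,4}; V {2,3,5,7}->{2,3}; Z {2,4,5,6}->{4,5,6} => REVISION
Constraint 3 (Z < W) on D(Z)={4,5,6} D(W)={2,3,4}: Z {4,5,6}->{}; W {2,3,4}->{} => REVISION
Total revisions = 2

Answer: 2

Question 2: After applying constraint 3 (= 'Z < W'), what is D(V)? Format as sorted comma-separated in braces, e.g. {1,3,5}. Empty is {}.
Answer: {2,3}

Derivation:
Constraint 1 (W != V) on D(W)={2,3,4,5,6} D(V)={2,3,5,7}: no change
Constraint 2 (W + V = Z) on D(W)={2,3,4,5,6} D(V)={2,3,5,7} D(Z)={2,4,5,6}: W {2,3,4,5,6}->{2,3,4}; V {2,3,5,7}->{2,3}; Z {2,4,5,6}->{4,5,6}
Constraint 3 (Z < W) on D(Z)={4,5,6} D(W)={2,3,4}: Z {4,5,6}->{}; W {2,3,4}->{}
So after constraint 3: D(V) = {2,3}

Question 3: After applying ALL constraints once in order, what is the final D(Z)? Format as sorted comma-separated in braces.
Answer: {}

Derivation:
Constraint 1 (W != V) on D(W)={2,3,4,5,6} D(V)={2,3,5,7}: no change
Constraint 2 (W + V = Z) on D(W)={2,3,4,5,6} D(V)={2,3,5,7} D(Z)={2,4,5,6}: W {2,3,4,5,6}->{2,3,4}; V {2,3,5,7}->{2,3}; Z {2,4,5,6}->{4,5,6}
Constraint 3 (Z < W) on D(Z)={4,5,6} D(W)={2,3,4}: Z {4,5,6}->{}; W {2,3,4}->{}
So after all 3 constraints: D(Z) = {}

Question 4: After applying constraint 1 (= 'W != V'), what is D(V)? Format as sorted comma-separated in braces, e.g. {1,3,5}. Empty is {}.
Answer: {2,3,5,7}

Derivation:
Constraint 1 (W != V) on D(W)={2,3,4,5,6} D(V)={2,3,5,7}: no change
So after constraint 1: D(V) = {2,3,5,7}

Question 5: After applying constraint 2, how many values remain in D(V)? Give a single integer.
Constraint 1 (W != V) on D(W)={2,3,4,5,6} D(V)={2,3,5,7}: no change
Constraint 2 (W + V = Z) on D(W)={2,3,4,5,6} D(V)={2,3,5,7} D(Z)={2,4,5,6}: W {2,3,4,5,6}->{2,3,4}; V {2,3,5,7}->{2,3}; Z {2,4,5,6}->{4,5,6}
So after constraint 2: D(V)={2,3}, size = 2

Answer: 2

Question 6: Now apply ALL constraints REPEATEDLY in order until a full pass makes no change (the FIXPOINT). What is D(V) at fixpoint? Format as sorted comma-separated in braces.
Answer: {}

Derivation:
pass 0 (initial): D(V)={2,3,5,7}
pass 1: V {2,3,5,7}->{2,3}; W {2,3,4,5,6}->{}; Z {2,4,5,6}->{}
pass 2: V {2,3}->{}
pass 3: no change
Fixpoint after 3 passes: D(V) = {}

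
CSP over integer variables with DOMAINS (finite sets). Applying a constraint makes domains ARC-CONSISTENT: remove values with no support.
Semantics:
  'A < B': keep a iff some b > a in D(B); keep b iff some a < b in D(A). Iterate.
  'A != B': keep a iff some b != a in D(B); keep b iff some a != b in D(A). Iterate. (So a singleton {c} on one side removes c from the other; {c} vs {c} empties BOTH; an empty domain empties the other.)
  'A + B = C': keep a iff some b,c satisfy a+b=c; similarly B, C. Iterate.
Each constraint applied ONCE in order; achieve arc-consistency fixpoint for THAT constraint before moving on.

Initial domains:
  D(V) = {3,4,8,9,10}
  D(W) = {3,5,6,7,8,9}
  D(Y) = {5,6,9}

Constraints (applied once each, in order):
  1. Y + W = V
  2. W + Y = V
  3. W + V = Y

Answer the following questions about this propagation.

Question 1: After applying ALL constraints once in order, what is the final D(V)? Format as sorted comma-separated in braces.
Constraint 1 (Y + W = V) on D(Y)={5,6,9} D(W)={3,5,6,7,8,9} D(V)={3,4,8,9,10}: Y {5,6,9}->{5,6}; W {3,5,6,7,8,9}->{3,5}; V {3,4,8,9,10}->{8,9,10}
Constraint 2 (W + Y = V) on D(W)={3,5} D(Y)={5,6} D(V)={8,9,10}: no change
Constraint 3 (W + V = Y) on D(W)={3,5} D(V)={8,9,10} D(Y)={5,6}: W {3,5}->{}; V {8,9,10}->{}; Y {5,6}->{}
So after all 3 constraints: D(V) = {}

Answer: {}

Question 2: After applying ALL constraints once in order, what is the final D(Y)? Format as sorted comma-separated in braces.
Answer: {}

Derivation:
Constraint 1 (Y + W = V) on D(Y)={5,6,9} D(W)={3,5,6,7,8,9} D(V)={3,4,8,9,10}: Y {5,6,9}->{5,6}; W {3,5,6,7,8,9}->{3,5}; V {3,4,8,9,10}->{8,9,10}
Constraint 2 (W + Y = V) on D(W)={3,5} D(Y)={5,6} D(V)={8,9,10}: no change
Constraint 3 (W + V = Y) on D(W)={3,5} D(V)={8,9,10} D(Y)={5,6}: W {3,5}->{}; V {8,9,10}->{}; Y {5,6}->{}
So after all 3 constraints: D(Y) = {}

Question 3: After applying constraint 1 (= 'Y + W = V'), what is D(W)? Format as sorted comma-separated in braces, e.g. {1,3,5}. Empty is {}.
Constraint 1 (Y + W = V) on D(Y)={5,6,9} D(W)={3,5,6,7,8,9} D(V)={3,4,8,9,10}: Y {5,6,9}->{5,6}; W {3,5,6,7,8,9}->{3,5}; V {3,4,8,9,10}->{8,9,10}
So after constraint 1: D(W) = {3,5}

Answer: {3,5}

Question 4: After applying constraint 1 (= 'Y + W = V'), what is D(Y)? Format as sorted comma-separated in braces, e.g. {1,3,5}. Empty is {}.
Constraint 1 (Y + W = V) on D(Y)={5,6,9} D(W)={3,5,6,7,8,9} D(V)={3,4,8,9,10}: Y {5,6,9}->{5,6}; W {3,5,6,7,8,9}->{3,5}; V {3,4,8,9,10}->{8,9,10}
So after constraint 1: D(Y) = {5,6}

Answer: {5,6}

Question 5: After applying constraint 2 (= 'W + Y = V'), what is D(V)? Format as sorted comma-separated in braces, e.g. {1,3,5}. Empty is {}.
Answer: {8,9,10}

Derivation:
Constraint 1 (Y + W = V) on D(Y)={5,6,9} D(W)={3,5,6,7,8,9} D(V)={3,4,8,9,10}: Y {5,6,9}->{5,6}; W {3,5,6,7,8,9}->{3,5}; V {3,4,8,9,10}->{8,9,10}
Constraint 2 (W + Y = V) on D(W)={3,5} D(Y)={5,6} D(V)={8,9,10}: no change
So after constraint 2: D(V) = {8,9,10}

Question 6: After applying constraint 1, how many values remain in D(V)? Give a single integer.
Answer: 3

Derivation:
Constraint 1 (Y + W = V) on D(Y)={5,6,9} D(W)={3,5,6,7,8,9} D(V)={3,4,8,9,10}: Y {5,6,9}->{5,6}; W {3,5,6,7,8,9}->{3,5}; V {3,4,8,9,10}->{8,9,10}
So after constraint 1: D(V)={8,9,10}, size = 3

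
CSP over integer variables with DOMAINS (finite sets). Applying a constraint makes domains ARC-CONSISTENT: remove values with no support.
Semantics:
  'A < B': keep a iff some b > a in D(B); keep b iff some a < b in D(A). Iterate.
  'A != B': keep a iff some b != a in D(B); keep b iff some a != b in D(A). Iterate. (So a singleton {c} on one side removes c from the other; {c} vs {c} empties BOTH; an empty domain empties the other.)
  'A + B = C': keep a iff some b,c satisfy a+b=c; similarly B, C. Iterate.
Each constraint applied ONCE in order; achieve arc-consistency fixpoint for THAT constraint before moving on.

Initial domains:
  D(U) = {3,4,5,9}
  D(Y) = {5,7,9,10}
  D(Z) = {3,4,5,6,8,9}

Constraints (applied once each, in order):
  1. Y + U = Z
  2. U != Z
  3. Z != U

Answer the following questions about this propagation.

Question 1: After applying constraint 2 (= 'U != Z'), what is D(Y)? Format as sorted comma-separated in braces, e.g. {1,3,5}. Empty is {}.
Answer: {5}

Derivation:
Constraint 1 (Y + U = Z) on D(Y)={5,7,9,10} D(U)={3,4,5,9} D(Z)={3,4,5,6,8,9}: Y {5,7,9,10}->{5}; U {3,4,5,9}->{3,4}; Z {3,4,5,6,8,9}->{8,9}
Constraint 2 (U != Z) on D(U)={3,4} D(Z)={8,9}: no change
So after constraint 2: D(Y) = {5}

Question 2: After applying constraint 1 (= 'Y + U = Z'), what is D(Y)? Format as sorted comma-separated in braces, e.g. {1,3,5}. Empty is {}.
Answer: {5}

Derivation:
Constraint 1 (Y + U = Z) on D(Y)={5,7,9,10} D(U)={3,4,5,9} D(Z)={3,4,5,6,8,9}: Y {5,7,9,10}->{5}; U {3,4,5,9}->{3,4}; Z {3,4,5,6,8,9}->{8,9}
So after constraint 1: D(Y) = {5}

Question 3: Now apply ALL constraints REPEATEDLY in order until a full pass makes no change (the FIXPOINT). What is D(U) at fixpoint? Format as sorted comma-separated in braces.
Answer: {3,4}

Derivation:
pass 0 (initial): D(U)={3,4,5,9}
pass 1: U {3,4,5,9}->{3,4}; Y {5,7,9,10}->{5}; Z {3,4,5,6,8,9}->{8,9}
pass 2: no change
Fixpoint after 2 passes: D(U) = {3,4}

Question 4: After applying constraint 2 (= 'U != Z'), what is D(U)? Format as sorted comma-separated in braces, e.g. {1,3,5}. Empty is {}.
Answer: {3,4}

Derivation:
Constraint 1 (Y + U = Z) on D(Y)={5,7,9,10} D(U)={3,4,5,9} D(Z)={3,4,5,6,8,9}: Y {5,7,9,10}->{5}; U {3,4,5,9}->{3,4}; Z {3,4,5,6,8,9}->{8,9}
Constraint 2 (U != Z) on D(U)={3,4} D(Z)={8,9}: no change
So after constraint 2: D(U) = {3,4}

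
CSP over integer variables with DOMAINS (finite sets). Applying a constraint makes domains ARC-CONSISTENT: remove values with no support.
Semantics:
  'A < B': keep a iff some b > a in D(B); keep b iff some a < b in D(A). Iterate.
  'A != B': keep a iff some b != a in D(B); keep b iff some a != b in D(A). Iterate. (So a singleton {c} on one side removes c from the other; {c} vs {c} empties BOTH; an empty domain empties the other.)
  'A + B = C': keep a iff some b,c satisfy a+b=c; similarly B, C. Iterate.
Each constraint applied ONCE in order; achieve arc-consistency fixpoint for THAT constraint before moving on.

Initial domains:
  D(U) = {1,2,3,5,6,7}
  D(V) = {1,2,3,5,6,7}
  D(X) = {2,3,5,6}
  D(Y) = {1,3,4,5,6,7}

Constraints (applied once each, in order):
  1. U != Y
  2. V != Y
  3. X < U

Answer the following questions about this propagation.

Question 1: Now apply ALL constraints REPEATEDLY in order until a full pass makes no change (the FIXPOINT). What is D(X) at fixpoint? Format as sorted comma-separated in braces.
pass 0 (initial): D(X)={2,3,5,6}
pass 1: U {1,2,3,5,6,7}->{3,5,6,7}
pass 2: no change
Fixpoint after 2 passes: D(X) = {2,3,5,6}

Answer: {2,3,5,6}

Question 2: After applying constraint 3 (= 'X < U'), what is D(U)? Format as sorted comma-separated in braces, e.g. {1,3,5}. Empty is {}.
Constraint 1 (U != Y) on D(U)={1,2,3,5,6,7} D(Y)={1,3,4,5,6,7}: no change
Constraint 2 (V != Y) on D(V)={1,2,3,5,6,7} D(Y)={1,3,4,5,6,7}: no change
Constraint 3 (X < U) on D(X)={2,3,5,6} D(U)={1,2,3,5,6,7}: U {1,2,3,5,6,7}->{3,5,6,7}
So after constraint 3: D(U) = {3,5,6,7}

Answer: {3,5,6,7}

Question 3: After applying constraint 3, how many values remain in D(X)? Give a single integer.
Answer: 4

Derivation:
Constraint 1 (U != Y) on D(U)={1,2,3,5,6,7} D(Y)={1,3,4,5,6,7}: no change
Constraint 2 (V != Y) on D(V)={1,2,3,5,6,7} D(Y)={1,3,4,5,6,7}: no change
Constraint 3 (X < U) on D(X)={2,3,5,6} D(U)={1,2,3,5,6,7}: U {1,2,3,5,6,7}->{3,5,6,7}
So after constraint 3: D(X)={2,3,5,6}, size = 4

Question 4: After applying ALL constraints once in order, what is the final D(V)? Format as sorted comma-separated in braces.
Constraint 1 (U != Y) on D(U)={1,2,3,5,6,7} D(Y)={1,3,4,5,6,7}: no change
Constraint 2 (V != Y) on D(V)={1,2,3,5,6,7} D(Y)={1,3,4,5,6,7}: no change
Constraint 3 (X < U) on D(X)={2,3,5,6} D(U)={1,2,3,5,6,7}: U {1,2,3,5,6,7}->{3,5,6,7}
So after all 3 constraints: D(V) = {1,2,3,5,6,7}

Answer: {1,2,3,5,6,7}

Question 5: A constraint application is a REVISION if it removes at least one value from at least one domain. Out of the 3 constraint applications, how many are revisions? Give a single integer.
Answer: 1

Derivation:
Constraint 1 (U != Y) on D(U)={1,2,3,5,6,7} D(Y)={1,3,4,5,6,7}: no change => not a revision
Constraint 2 (V != Y) on D(V)={1,2,3,5,6,7} D(Y)={1,3,4,5,6,7}: no change => not a revision
Constraint 3 (X < U) on D(X)={2,3,5,6} D(U)={1,2,3,5,6,7}: U {1,2,3,5,6,7}->{3,5,6,7} => REVISION
Total revisions = 1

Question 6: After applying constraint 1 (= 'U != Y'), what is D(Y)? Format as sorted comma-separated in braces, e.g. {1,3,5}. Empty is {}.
Answer: {1,3,4,5,6,7}

Derivation:
Constraint 1 (U != Y) on D(U)={1,2,3,5,6,7} D(Y)={1,3,4,5,6,7}: no change
So after constraint 1: D(Y) = {1,3,4,5,6,7}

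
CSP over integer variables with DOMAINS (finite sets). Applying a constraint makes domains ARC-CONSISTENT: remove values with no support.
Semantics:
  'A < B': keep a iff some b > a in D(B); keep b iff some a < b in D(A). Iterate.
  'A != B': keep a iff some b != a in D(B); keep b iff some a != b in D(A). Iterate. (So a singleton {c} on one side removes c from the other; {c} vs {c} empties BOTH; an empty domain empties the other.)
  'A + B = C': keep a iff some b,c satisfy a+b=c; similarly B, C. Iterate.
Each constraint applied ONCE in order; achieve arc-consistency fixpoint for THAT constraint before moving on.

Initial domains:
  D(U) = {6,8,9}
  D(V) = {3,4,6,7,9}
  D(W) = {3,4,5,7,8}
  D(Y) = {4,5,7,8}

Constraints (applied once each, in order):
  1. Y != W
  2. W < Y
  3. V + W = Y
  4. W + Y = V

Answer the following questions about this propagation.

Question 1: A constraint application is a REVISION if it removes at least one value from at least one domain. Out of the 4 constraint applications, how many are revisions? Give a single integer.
Answer: 3

Derivation:
Constraint 1 (Y != W) on D(Y)={4,5,7,8} D(W)={3,4,5,7,8}: no change => not a revision
Constraint 2 (W < Y) on D(W)={3,4,5,7,8} D(Y)={4,5,7,8}: W {3,4,5,7,8}->{3,4,5,7} => REVISION
Constraint 3 (V + W = Y) on D(V)={3,4,6,7,9} D(W)={3,4,5,7} D(Y)={4,5,7,8}: V {3,4,6,7,9}->{3,4}; W {3,4,5,7}->{3,4,5}; Y {4,5,7,8}->{7,8} => REVISION
Constraint 4 (W + Y = V) on D(W)={3,4,5} D(Y)={7,8} D(V)={3,4}: W {3,4,5}->{}; Y {7,8}->{}; V {3,4}->{} => REVISION
Total revisions = 3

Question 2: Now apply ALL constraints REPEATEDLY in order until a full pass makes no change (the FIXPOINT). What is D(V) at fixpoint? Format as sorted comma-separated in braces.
pass 0 (initial): D(V)={3,4,6,7,9}
pass 1: V {3,4,6,7,9}->{}; W {3,4,5,7,8}->{}; Y {4,5,7,8}->{}
pass 2: no change
Fixpoint after 2 passes: D(V) = {}

Answer: {}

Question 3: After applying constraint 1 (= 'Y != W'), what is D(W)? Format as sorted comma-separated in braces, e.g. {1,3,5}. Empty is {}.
Constraint 1 (Y != W) on D(Y)={4,5,7,8} D(W)={3,4,5,7,8}: no change
So after constraint 1: D(W) = {3,4,5,7,8}

Answer: {3,4,5,7,8}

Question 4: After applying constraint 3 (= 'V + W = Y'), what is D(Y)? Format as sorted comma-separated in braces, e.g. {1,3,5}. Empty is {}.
Constraint 1 (Y != W) on D(Y)={4,5,7,8} D(W)={3,4,5,7,8}: no change
Constraint 2 (W < Y) on D(W)={3,4,5,7,8} D(Y)={4,5,7,8}: W {3,4,5,7,8}->{3,4,5,7}
Constraint 3 (V + W = Y) on D(V)={3,4,6,7,9} D(W)={3,4,5,7} D(Y)={4,5,7,8}: V {3,4,6,7,9}->{3,4}; W {3,4,5,7}->{3,4,5}; Y {4,5,7,8}->{7,8}
So after constraint 3: D(Y) = {7,8}

Answer: {7,8}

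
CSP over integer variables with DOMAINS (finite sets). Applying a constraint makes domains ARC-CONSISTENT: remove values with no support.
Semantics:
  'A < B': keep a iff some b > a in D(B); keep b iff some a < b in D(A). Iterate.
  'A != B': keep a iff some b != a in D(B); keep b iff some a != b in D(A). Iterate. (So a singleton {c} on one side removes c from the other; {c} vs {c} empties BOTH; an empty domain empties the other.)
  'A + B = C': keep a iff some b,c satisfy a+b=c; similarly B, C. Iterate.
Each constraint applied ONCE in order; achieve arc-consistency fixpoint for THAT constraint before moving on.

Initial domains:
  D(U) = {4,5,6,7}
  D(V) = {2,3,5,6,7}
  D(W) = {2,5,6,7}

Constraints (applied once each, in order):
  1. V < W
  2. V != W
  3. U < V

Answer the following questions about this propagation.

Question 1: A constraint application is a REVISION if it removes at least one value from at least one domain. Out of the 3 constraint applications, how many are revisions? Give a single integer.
Constraint 1 (V < W) on D(V)={2,3,5,6,7} D(W)={2,5,6,7}: V {2,3,5,6,7}->{2,3,5,6}; W {2,5,6,7}->{5,6,7} => REVISION
Constraint 2 (V != W) on D(V)={2,3,5,6} D(W)={5,6,7}: no change => not a revision
Constraint 3 (U < V) on D(U)={4,5,6,7} D(V)={2,3,5,6}: U {4,5,6,7}->{4,5}; V {2,3,5,6}->{5,6} => REVISION
Total revisions = 2

Answer: 2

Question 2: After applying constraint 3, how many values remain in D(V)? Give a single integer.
Answer: 2

Derivation:
Constraint 1 (V < W) on D(V)={2,3,5,6,7} D(W)={2,5,6,7}: V {2,3,5,6,7}->{2,3,5,6}; W {2,5,6,7}->{5,6,7}
Constraint 2 (V != W) on D(V)={2,3,5,6} D(W)={5,6,7}: no change
Constraint 3 (U < V) on D(U)={4,5,6,7} D(V)={2,3,5,6}: U {4,5,6,7}->{4,5}; V {2,3,5,6}->{5,6}
So after constraint 3: D(V)={5,6}, size = 2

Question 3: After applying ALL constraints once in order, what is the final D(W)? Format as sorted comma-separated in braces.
Answer: {5,6,7}

Derivation:
Constraint 1 (V < W) on D(V)={2,3,5,6,7} D(W)={2,5,6,7}: V {2,3,5,6,7}->{2,3,5,6}; W {2,5,6,7}->{5,6,7}
Constraint 2 (V != W) on D(V)={2,3,5,6} D(W)={5,6,7}: no change
Constraint 3 (U < V) on D(U)={4,5,6,7} D(V)={2,3,5,6}: U {4,5,6,7}->{4,5}; V {2,3,5,6}->{5,6}
So after all 3 constraints: D(W) = {5,6,7}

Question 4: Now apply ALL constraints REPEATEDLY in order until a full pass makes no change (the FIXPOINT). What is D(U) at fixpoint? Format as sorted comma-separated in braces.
pass 0 (initial): D(U)={4,5,6,7}
pass 1: U {4,5,6,7}->{4,5}; V {2,3,5,6,7}->{5,6}; W {2,5,6,7}->{5,6,7}
pass 2: W {5,6,7}->{6,7}
pass 3: no change
Fixpoint after 3 passes: D(U) = {4,5}

Answer: {4,5}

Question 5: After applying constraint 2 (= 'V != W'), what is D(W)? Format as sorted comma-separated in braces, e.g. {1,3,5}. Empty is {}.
Answer: {5,6,7}

Derivation:
Constraint 1 (V < W) on D(V)={2,3,5,6,7} D(W)={2,5,6,7}: V {2,3,5,6,7}->{2,3,5,6}; W {2,5,6,7}->{5,6,7}
Constraint 2 (V != W) on D(V)={2,3,5,6} D(W)={5,6,7}: no change
So after constraint 2: D(W) = {5,6,7}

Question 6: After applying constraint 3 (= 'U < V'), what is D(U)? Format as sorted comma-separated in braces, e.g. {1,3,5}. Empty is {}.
Answer: {4,5}

Derivation:
Constraint 1 (V < W) on D(V)={2,3,5,6,7} D(W)={2,5,6,7}: V {2,3,5,6,7}->{2,3,5,6}; W {2,5,6,7}->{5,6,7}
Constraint 2 (V != W) on D(V)={2,3,5,6} D(W)={5,6,7}: no change
Constraint 3 (U < V) on D(U)={4,5,6,7} D(V)={2,3,5,6}: U {4,5,6,7}->{4,5}; V {2,3,5,6}->{5,6}
So after constraint 3: D(U) = {4,5}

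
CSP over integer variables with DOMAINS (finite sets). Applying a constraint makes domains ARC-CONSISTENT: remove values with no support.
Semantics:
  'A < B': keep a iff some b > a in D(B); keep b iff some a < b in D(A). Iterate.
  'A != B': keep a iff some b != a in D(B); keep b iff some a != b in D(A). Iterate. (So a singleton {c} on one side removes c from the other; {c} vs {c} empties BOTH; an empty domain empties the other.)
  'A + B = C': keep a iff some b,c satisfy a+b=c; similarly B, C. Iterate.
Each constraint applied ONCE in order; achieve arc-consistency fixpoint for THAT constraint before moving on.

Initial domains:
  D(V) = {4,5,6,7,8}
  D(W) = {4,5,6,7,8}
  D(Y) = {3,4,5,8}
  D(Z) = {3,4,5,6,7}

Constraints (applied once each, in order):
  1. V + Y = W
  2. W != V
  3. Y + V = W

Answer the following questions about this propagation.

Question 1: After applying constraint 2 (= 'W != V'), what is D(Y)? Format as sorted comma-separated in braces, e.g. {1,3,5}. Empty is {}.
Constraint 1 (V + Y = W) on D(V)={4,5,6,7,8} D(Y)={3,4,5,8} D(W)={4,5,6,7,8}: V {4,5,6,7,8}->{4,5}; Y {3,4,5,8}->{3,4}; W {4,5,6,7,8}->{7,8}
Constraint 2 (W != V) on D(W)={7,8} D(V)={4,5}: no change
So after constraint 2: D(Y) = {3,4}

Answer: {3,4}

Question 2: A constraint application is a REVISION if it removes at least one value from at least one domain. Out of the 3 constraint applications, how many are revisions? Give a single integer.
Answer: 1

Derivation:
Constraint 1 (V + Y = W) on D(V)={4,5,6,7,8} D(Y)={3,4,5,8} D(W)={4,5,6,7,8}: V {4,5,6,7,8}->{4,5}; Y {3,4,5,8}->{3,4}; W {4,5,6,7,8}->{7,8} => REVISION
Constraint 2 (W != V) on D(W)={7,8} D(V)={4,5}: no change => not a revision
Constraint 3 (Y + V = W) on D(Y)={3,4} D(V)={4,5} D(W)={7,8}: no change => not a revision
Total revisions = 1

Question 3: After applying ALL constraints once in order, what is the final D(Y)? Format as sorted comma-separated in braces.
Constraint 1 (V + Y = W) on D(V)={4,5,6,7,8} D(Y)={3,4,5,8} D(W)={4,5,6,7,8}: V {4,5,6,7,8}->{4,5}; Y {3,4,5,8}->{3,4}; W {4,5,6,7,8}->{7,8}
Constraint 2 (W != V) on D(W)={7,8} D(V)={4,5}: no change
Constraint 3 (Y + V = W) on D(Y)={3,4} D(V)={4,5} D(W)={7,8}: no change
So after all 3 constraints: D(Y) = {3,4}

Answer: {3,4}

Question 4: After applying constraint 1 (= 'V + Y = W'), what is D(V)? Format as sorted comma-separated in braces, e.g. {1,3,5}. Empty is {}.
Answer: {4,5}

Derivation:
Constraint 1 (V + Y = W) on D(V)={4,5,6,7,8} D(Y)={3,4,5,8} D(W)={4,5,6,7,8}: V {4,5,6,7,8}->{4,5}; Y {3,4,5,8}->{3,4}; W {4,5,6,7,8}->{7,8}
So after constraint 1: D(V) = {4,5}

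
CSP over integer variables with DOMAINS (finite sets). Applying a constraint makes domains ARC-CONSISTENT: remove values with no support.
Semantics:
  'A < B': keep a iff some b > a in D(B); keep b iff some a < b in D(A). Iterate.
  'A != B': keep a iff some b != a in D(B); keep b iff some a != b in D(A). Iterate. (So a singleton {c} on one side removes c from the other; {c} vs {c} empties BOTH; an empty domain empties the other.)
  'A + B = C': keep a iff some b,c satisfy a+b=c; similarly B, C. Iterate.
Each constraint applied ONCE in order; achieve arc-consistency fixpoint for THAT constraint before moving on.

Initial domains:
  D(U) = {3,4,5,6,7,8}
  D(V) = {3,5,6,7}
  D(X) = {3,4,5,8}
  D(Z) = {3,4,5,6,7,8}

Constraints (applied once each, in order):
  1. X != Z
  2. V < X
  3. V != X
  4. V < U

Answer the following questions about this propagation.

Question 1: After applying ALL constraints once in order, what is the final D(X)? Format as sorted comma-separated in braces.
Constraint 1 (X != Z) on D(X)={3,4,5,8} D(Z)={3,4,5,6,7,8}: no change
Constraint 2 (V < X) on D(V)={3,5,6,7} D(X)={3,4,5,8}: X {3,4,5,8}->{4,5,8}
Constraint 3 (V != X) on D(V)={3,5,6,7} D(X)={4,5,8}: no change
Constraint 4 (V < U) on D(V)={3,5,6,7} D(U)={3,4,5,6,7,8}: U {3,4,5,6,7,8}->{4,5,6,7,8}
So after all 4 constraints: D(X) = {4,5,8}

Answer: {4,5,8}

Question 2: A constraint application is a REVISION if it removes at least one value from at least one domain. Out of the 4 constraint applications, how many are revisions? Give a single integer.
Answer: 2

Derivation:
Constraint 1 (X != Z) on D(X)={3,4,5,8} D(Z)={3,4,5,6,7,8}: no change => not a revision
Constraint 2 (V < X) on D(V)={3,5,6,7} D(X)={3,4,5,8}: X {3,4,5,8}->{4,5,8} => REVISION
Constraint 3 (V != X) on D(V)={3,5,6,7} D(X)={4,5,8}: no change => not a revision
Constraint 4 (V < U) on D(V)={3,5,6,7} D(U)={3,4,5,6,7,8}: U {3,4,5,6,7,8}->{4,5,6,7,8} => REVISION
Total revisions = 2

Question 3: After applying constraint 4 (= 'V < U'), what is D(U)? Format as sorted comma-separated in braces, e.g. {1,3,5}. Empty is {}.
Constraint 1 (X != Z) on D(X)={3,4,5,8} D(Z)={3,4,5,6,7,8}: no change
Constraint 2 (V < X) on D(V)={3,5,6,7} D(X)={3,4,5,8}: X {3,4,5,8}->{4,5,8}
Constraint 3 (V != X) on D(V)={3,5,6,7} D(X)={4,5,8}: no change
Constraint 4 (V < U) on D(V)={3,5,6,7} D(U)={3,4,5,6,7,8}: U {3,4,5,6,7,8}->{4,5,6,7,8}
So after constraint 4: D(U) = {4,5,6,7,8}

Answer: {4,5,6,7,8}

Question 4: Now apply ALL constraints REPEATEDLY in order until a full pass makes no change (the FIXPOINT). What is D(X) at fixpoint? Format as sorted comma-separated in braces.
Answer: {4,5,8}

Derivation:
pass 0 (initial): D(X)={3,4,5,8}
pass 1: U {3,4,5,6,7,8}->{4,5,6,7,8}; X {3,4,5,8}->{4,5,8}
pass 2: no change
Fixpoint after 2 passes: D(X) = {4,5,8}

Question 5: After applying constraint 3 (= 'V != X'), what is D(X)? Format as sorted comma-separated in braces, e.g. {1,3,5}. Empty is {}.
Answer: {4,5,8}

Derivation:
Constraint 1 (X != Z) on D(X)={3,4,5,8} D(Z)={3,4,5,6,7,8}: no change
Constraint 2 (V < X) on D(V)={3,5,6,7} D(X)={3,4,5,8}: X {3,4,5,8}->{4,5,8}
Constraint 3 (V != X) on D(V)={3,5,6,7} D(X)={4,5,8}: no change
So after constraint 3: D(X) = {4,5,8}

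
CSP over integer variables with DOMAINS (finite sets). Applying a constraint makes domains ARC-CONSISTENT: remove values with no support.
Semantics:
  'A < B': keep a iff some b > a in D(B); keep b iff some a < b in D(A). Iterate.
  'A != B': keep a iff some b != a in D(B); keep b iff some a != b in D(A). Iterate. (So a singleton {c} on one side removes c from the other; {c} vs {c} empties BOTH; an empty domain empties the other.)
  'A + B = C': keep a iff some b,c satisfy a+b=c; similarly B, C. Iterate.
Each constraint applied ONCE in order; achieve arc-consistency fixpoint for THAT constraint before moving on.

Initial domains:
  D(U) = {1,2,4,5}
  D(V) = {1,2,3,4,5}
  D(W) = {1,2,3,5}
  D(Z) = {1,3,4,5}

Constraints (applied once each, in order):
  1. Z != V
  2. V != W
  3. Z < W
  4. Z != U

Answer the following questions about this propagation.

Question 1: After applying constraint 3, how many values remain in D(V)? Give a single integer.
Constraint 1 (Z != V) on D(Z)={1,3,4,5} D(V)={1,2,3,4,5}: no change
Constraint 2 (V != W) on D(V)={1,2,3,4,5} D(W)={1,2,3,5}: no change
Constraint 3 (Z < W) on D(Z)={1,3,4,5} D(W)={1,2,3,5}: Z {1,3,4,5}->{1,3,4}; W {1,2,3,5}->{2,3,5}
So after constraint 3: D(V)={1,2,3,4,5}, size = 5

Answer: 5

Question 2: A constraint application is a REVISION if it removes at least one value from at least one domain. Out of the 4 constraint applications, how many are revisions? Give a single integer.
Constraint 1 (Z != V) on D(Z)={1,3,4,5} D(V)={1,2,3,4,5}: no change => not a revision
Constraint 2 (V != W) on D(V)={1,2,3,4,5} D(W)={1,2,3,5}: no change => not a revision
Constraint 3 (Z < W) on D(Z)={1,3,4,5} D(W)={1,2,3,5}: Z {1,3,4,5}->{1,3,4}; W {1,2,3,5}->{2,3,5} => REVISION
Constraint 4 (Z != U) on D(Z)={1,3,4} D(U)={1,2,4,5}: no change => not a revision
Total revisions = 1

Answer: 1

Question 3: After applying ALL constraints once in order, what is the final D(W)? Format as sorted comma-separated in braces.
Answer: {2,3,5}

Derivation:
Constraint 1 (Z != V) on D(Z)={1,3,4,5} D(V)={1,2,3,4,5}: no change
Constraint 2 (V != W) on D(V)={1,2,3,4,5} D(W)={1,2,3,5}: no change
Constraint 3 (Z < W) on D(Z)={1,3,4,5} D(W)={1,2,3,5}: Z {1,3,4,5}->{1,3,4}; W {1,2,3,5}->{2,3,5}
Constraint 4 (Z != U) on D(Z)={1,3,4} D(U)={1,2,4,5}: no change
So after all 4 constraints: D(W) = {2,3,5}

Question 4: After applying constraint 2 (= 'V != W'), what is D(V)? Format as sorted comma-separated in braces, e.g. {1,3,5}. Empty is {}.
Answer: {1,2,3,4,5}

Derivation:
Constraint 1 (Z != V) on D(Z)={1,3,4,5} D(V)={1,2,3,4,5}: no change
Constraint 2 (V != W) on D(V)={1,2,3,4,5} D(W)={1,2,3,5}: no change
So after constraint 2: D(V) = {1,2,3,4,5}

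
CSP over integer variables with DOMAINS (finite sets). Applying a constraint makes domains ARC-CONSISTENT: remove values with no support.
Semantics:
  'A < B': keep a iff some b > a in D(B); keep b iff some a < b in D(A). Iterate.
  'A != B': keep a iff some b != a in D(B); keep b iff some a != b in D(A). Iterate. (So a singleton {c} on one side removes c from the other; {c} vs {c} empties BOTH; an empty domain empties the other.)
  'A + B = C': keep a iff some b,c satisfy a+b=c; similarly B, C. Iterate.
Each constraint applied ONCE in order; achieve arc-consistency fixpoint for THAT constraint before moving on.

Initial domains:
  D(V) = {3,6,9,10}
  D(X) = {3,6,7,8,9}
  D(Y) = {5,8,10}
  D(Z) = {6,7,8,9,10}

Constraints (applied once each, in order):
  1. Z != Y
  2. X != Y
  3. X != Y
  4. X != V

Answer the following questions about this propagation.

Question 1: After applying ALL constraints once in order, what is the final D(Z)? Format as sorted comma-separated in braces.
Constraint 1 (Z != Y) on D(Z)={6,7,8,9,10} D(Y)={5,8,10}: no change
Constraint 2 (X != Y) on D(X)={3,6,7,8,9} D(Y)={5,8,10}: no change
Constraint 3 (X != Y) on D(X)={3,6,7,8,9} D(Y)={5,8,10}: no change
Constraint 4 (X != V) on D(X)={3,6,7,8,9} D(V)={3,6,9,10}: no change
So after all 4 constraints: D(Z) = {6,7,8,9,10}

Answer: {6,7,8,9,10}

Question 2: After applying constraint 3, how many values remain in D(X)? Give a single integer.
Constraint 1 (Z != Y) on D(Z)={6,7,8,9,10} D(Y)={5,8,10}: no change
Constraint 2 (X != Y) on D(X)={3,6,7,8,9} D(Y)={5,8,10}: no change
Constraint 3 (X != Y) on D(X)={3,6,7,8,9} D(Y)={5,8,10}: no change
So after constraint 3: D(X)={3,6,7,8,9}, size = 5

Answer: 5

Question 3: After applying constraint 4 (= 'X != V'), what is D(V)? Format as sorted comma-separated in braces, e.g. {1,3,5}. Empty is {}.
Answer: {3,6,9,10}

Derivation:
Constraint 1 (Z != Y) on D(Z)={6,7,8,9,10} D(Y)={5,8,10}: no change
Constraint 2 (X != Y) on D(X)={3,6,7,8,9} D(Y)={5,8,10}: no change
Constraint 3 (X != Y) on D(X)={3,6,7,8,9} D(Y)={5,8,10}: no change
Constraint 4 (X != V) on D(X)={3,6,7,8,9} D(V)={3,6,9,10}: no change
So after constraint 4: D(V) = {3,6,9,10}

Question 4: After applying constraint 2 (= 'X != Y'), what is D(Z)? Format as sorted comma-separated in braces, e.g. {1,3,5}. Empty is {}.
Answer: {6,7,8,9,10}

Derivation:
Constraint 1 (Z != Y) on D(Z)={6,7,8,9,10} D(Y)={5,8,10}: no change
Constraint 2 (X != Y) on D(X)={3,6,7,8,9} D(Y)={5,8,10}: no change
So after constraint 2: D(Z) = {6,7,8,9,10}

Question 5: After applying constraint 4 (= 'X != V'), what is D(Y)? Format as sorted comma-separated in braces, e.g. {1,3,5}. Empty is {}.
Answer: {5,8,10}

Derivation:
Constraint 1 (Z != Y) on D(Z)={6,7,8,9,10} D(Y)={5,8,10}: no change
Constraint 2 (X != Y) on D(X)={3,6,7,8,9} D(Y)={5,8,10}: no change
Constraint 3 (X != Y) on D(X)={3,6,7,8,9} D(Y)={5,8,10}: no change
Constraint 4 (X != V) on D(X)={3,6,7,8,9} D(V)={3,6,9,10}: no change
So after constraint 4: D(Y) = {5,8,10}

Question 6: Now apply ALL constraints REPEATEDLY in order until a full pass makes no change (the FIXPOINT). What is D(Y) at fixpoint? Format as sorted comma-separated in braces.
pass 0 (initial): D(Y)={5,8,10}
pass 1: no change
Fixpoint after 1 passes: D(Y) = {5,8,10}

Answer: {5,8,10}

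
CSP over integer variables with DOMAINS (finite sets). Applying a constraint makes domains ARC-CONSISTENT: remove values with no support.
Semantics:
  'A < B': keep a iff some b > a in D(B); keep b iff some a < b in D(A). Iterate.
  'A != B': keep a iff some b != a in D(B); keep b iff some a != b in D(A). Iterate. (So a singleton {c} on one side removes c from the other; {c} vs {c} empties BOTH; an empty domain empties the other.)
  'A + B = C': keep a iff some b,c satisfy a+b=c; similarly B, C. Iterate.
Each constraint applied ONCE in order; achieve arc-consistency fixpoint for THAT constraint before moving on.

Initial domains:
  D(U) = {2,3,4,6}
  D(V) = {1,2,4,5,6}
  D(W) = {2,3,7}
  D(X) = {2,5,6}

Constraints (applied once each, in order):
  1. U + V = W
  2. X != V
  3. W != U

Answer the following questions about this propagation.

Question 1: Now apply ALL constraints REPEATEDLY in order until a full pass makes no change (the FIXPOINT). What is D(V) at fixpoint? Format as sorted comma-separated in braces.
Answer: {1,4,5}

Derivation:
pass 0 (initial): D(V)={1,2,4,5,6}
pass 1: U {2,3,4,6}->{2,3,6}; V {1,2,4,5,6}->{1,4,5}; W {2,3,7}->{3,7}
pass 2: no change
Fixpoint after 2 passes: D(V) = {1,4,5}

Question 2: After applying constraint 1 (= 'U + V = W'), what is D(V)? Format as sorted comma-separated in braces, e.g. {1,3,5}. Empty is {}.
Constraint 1 (U + V = W) on D(U)={2,3,4,6} D(V)={1,2,4,5,6} D(W)={2,3,7}: U {2,3,4,6}->{2,3,6}; V {1,2,4,5,6}->{1,4,5}; W {2,3,7}->{3,7}
So after constraint 1: D(V) = {1,4,5}

Answer: {1,4,5}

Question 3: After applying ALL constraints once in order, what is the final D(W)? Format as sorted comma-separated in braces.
Constraint 1 (U + V = W) on D(U)={2,3,4,6} D(V)={1,2,4,5,6} D(W)={2,3,7}: U {2,3,4,6}->{2,3,6}; V {1,2,4,5,6}->{1,4,5}; W {2,3,7}->{3,7}
Constraint 2 (X != V) on D(X)={2,5,6} D(V)={1,4,5}: no change
Constraint 3 (W != U) on D(W)={3,7} D(U)={2,3,6}: no change
So after all 3 constraints: D(W) = {3,7}

Answer: {3,7}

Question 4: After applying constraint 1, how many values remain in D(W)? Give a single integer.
Answer: 2

Derivation:
Constraint 1 (U + V = W) on D(U)={2,3,4,6} D(V)={1,2,4,5,6} D(W)={2,3,7}: U {2,3,4,6}->{2,3,6}; V {1,2,4,5,6}->{1,4,5}; W {2,3,7}->{3,7}
So after constraint 1: D(W)={3,7}, size = 2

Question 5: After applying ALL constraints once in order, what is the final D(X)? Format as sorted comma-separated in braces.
Answer: {2,5,6}

Derivation:
Constraint 1 (U + V = W) on D(U)={2,3,4,6} D(V)={1,2,4,5,6} D(W)={2,3,7}: U {2,3,4,6}->{2,3,6}; V {1,2,4,5,6}->{1,4,5}; W {2,3,7}->{3,7}
Constraint 2 (X != V) on D(X)={2,5,6} D(V)={1,4,5}: no change
Constraint 3 (W != U) on D(W)={3,7} D(U)={2,3,6}: no change
So after all 3 constraints: D(X) = {2,5,6}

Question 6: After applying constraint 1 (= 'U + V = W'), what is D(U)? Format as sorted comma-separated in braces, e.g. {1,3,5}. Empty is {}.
Constraint 1 (U + V = W) on D(U)={2,3,4,6} D(V)={1,2,4,5,6} D(W)={2,3,7}: U {2,3,4,6}->{2,3,6}; V {1,2,4,5,6}->{1,4,5}; W {2,3,7}->{3,7}
So after constraint 1: D(U) = {2,3,6}

Answer: {2,3,6}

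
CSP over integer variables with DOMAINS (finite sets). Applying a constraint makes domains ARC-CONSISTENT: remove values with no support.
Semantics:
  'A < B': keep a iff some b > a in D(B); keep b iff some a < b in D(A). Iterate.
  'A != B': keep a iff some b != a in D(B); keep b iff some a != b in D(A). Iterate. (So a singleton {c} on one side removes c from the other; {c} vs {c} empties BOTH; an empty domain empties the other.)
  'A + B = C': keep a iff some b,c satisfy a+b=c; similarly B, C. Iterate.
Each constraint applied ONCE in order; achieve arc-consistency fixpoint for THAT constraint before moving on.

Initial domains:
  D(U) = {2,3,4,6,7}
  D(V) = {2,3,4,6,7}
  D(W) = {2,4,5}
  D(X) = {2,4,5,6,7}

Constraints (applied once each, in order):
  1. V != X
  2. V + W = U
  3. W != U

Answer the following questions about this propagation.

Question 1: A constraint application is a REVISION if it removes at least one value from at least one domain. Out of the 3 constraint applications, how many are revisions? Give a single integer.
Constraint 1 (V != X) on D(V)={2,3,4,6,7} D(X)={2,4,5,6,7}: no change => not a revision
Constraint 2 (V + W = U) on D(V)={2,3,4,6,7} D(W)={2,4,5} D(U)={2,3,4,6,7}: V {2,3,4,6,7}->{2,3,4}; U {2,3,4,6,7}->{4,6,7} => REVISION
Constraint 3 (W != U) on D(W)={2,4,5} D(U)={4,6,7}: no change => not a revision
Total revisions = 1

Answer: 1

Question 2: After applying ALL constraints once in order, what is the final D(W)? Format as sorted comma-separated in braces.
Constraint 1 (V != X) on D(V)={2,3,4,6,7} D(X)={2,4,5,6,7}: no change
Constraint 2 (V + W = U) on D(V)={2,3,4,6,7} D(W)={2,4,5} D(U)={2,3,4,6,7}: V {2,3,4,6,7}->{2,3,4}; U {2,3,4,6,7}->{4,6,7}
Constraint 3 (W != U) on D(W)={2,4,5} D(U)={4,6,7}: no change
So after all 3 constraints: D(W) = {2,4,5}

Answer: {2,4,5}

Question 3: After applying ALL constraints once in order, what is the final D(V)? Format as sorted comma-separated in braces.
Answer: {2,3,4}

Derivation:
Constraint 1 (V != X) on D(V)={2,3,4,6,7} D(X)={2,4,5,6,7}: no change
Constraint 2 (V + W = U) on D(V)={2,3,4,6,7} D(W)={2,4,5} D(U)={2,3,4,6,7}: V {2,3,4,6,7}->{2,3,4}; U {2,3,4,6,7}->{4,6,7}
Constraint 3 (W != U) on D(W)={2,4,5} D(U)={4,6,7}: no change
So after all 3 constraints: D(V) = {2,3,4}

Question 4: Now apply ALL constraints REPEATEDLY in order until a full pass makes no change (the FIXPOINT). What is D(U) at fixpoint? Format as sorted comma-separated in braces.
pass 0 (initial): D(U)={2,3,4,6,7}
pass 1: U {2,3,4,6,7}->{4,6,7}; V {2,3,4,6,7}->{2,3,4}
pass 2: no change
Fixpoint after 2 passes: D(U) = {4,6,7}

Answer: {4,6,7}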